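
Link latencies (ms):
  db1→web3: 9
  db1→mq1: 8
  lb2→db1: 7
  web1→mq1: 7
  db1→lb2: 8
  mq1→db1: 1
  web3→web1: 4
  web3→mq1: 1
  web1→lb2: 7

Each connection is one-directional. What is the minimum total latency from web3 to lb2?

Routes from web3 to lb2:
web3 → web1 → lb2: 4 + 7 = 11
web3 → mq1 → db1 → lb2: 1 + 1 + 8 = 10
web3 → web1 → mq1 → db1 → lb2: 4 + 7 + 1 + 8 = 20
Shortest: 10 ms.

10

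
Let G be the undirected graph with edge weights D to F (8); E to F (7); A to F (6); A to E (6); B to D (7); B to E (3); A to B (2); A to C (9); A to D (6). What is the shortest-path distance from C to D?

Comparing a few candidate routes:
C→A→F→D: 9 + 6 + 8 = 23
C→A→E→B→D: 9 + 6 + 3 + 7 = 25
C→A→D: 9 + 6 = 15
C→A→B→D: 9 + 2 + 7 = 18
Best route has total 15.

15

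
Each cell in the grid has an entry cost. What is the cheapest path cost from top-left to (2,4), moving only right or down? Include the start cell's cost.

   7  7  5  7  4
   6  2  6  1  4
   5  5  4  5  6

Path (0,0) -> (1,0) -> (1,1) -> (1,2) -> (1,3) -> (1,4) -> (2,4): 7 + 6 + 2 + 6 + 1 + 4 + 6 = 32.

32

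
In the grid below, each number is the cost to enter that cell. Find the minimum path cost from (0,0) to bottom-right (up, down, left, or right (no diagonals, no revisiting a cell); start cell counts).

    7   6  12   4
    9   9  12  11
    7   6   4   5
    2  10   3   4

Cheapest: (0,0) (0,1) (1,1) (2,1) (2,2) (3,2) (3,3)
  7 + 6 + 9 + 6 + 4 + 3 + 4 = 39

39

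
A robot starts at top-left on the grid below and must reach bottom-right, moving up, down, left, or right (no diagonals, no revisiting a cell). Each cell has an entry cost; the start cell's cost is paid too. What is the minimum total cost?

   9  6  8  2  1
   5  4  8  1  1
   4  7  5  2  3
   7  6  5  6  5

35

Take r0c0 -> r0c1 -> r0c2 -> r0c3 -> r0c4 -> r1c4 -> r2c4 -> r3c4 for a total of 9 + 6 + 8 + 2 + 1 + 1 + 3 + 5 = 35.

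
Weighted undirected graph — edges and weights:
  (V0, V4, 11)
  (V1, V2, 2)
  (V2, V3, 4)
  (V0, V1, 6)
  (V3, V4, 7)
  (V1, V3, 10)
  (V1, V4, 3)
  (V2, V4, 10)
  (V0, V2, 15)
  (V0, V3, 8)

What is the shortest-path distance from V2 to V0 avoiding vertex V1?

Routes from V2 to V0 avoiding V1:
V2 → V0: 15
V2 → V3 → V4 → V0: 4 + 7 + 11 = 22
V2 → V4 → V3 → V0: 10 + 7 + 8 = 25
V2 → V4 → V0: 10 + 11 = 21
V2 → V3 → V0: 4 + 8 = 12
Best route has total 12.

12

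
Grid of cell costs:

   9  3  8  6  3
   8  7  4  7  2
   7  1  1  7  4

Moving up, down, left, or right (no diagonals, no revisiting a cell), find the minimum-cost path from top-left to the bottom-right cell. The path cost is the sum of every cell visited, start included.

32

Path [0,0] [0,1] [1,1] [2,1] [2,2] [2,3] [2,4]: 9 + 3 + 7 + 1 + 1 + 7 + 4 = 32.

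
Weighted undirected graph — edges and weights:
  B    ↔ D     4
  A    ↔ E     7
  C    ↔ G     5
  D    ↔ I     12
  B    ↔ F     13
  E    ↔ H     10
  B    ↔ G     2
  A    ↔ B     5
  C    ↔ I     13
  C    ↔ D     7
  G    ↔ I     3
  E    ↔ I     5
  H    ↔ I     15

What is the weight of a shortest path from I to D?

A few of the I→D routes:
I→G→B→D: 3 + 2 + 4 = 9
I→D: 12
I→G→C→D: 3 + 5 + 7 = 15
Best route has total 9.

9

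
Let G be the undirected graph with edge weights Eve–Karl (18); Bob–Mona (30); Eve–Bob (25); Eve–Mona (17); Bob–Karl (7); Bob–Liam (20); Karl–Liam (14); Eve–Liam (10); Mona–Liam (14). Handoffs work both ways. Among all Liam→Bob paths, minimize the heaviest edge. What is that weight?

14

Checking several routes:
Liam -> Bob: max(20) = 20
Liam -> Karl -> Bob: max(14, 7) = 14
Liam -> Eve -> Karl -> Bob: max(10, 18, 7) = 18
Liam -> Mona -> Eve -> Karl -> Bob: max(14, 17, 18, 7) = 18
Smallest bottleneck: 14.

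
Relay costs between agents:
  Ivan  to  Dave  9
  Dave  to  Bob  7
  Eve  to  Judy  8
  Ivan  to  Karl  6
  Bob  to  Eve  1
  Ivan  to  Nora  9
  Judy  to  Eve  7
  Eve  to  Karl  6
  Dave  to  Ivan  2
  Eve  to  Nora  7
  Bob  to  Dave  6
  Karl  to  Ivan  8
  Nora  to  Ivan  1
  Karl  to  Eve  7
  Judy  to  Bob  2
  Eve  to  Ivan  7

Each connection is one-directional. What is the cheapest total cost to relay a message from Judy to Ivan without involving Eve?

10

Candidate routes:
Judy-Bob-Dave-Ivan: 2 + 6 + 2 = 10
The minimum is 10.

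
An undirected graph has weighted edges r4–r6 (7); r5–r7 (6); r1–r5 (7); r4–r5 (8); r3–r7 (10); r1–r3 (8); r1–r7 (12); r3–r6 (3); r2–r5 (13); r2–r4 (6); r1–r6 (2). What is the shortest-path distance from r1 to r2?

15

Checking several routes:
r1→r6→r4→r5→r2: 2 + 7 + 8 + 13 = 30
r1→r5→r2: 7 + 13 = 20
r1→r6→r4→r2: 2 + 7 + 6 = 15
r1→r5→r4→r2: 7 + 8 + 6 = 21
r1→r3→r6→r4→r2: 8 + 3 + 7 + 6 = 24
r1→r7→r5→r2: 12 + 6 + 13 = 31
The minimum is 15.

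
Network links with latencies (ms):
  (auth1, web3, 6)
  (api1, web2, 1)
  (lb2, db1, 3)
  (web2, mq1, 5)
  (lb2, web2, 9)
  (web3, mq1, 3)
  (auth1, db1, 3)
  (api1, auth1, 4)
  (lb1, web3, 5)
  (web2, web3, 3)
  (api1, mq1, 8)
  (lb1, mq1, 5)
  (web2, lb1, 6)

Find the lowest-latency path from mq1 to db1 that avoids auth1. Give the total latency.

A few of the mq1→db1 routes:
mq1-api1-web2-lb2-db1: 8 + 1 + 9 + 3 = 21
mq1-web3-web2-lb2-db1: 3 + 3 + 9 + 3 = 18
mq1-lb1-web2-lb2-db1: 5 + 6 + 9 + 3 = 23
mq1-web2-lb2-db1: 5 + 9 + 3 = 17
Best route has total 17 ms.

17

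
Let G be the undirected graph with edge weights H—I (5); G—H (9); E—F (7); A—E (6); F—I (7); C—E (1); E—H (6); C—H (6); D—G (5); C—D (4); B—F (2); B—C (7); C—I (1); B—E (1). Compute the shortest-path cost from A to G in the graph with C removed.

Paths from A to G avoiding C:
A -> E -> H -> G: 6 + 6 + 9 = 21
A -> E -> F -> I -> H -> G: 6 + 7 + 7 + 5 + 9 = 34
A -> E -> B -> F -> I -> H -> G: 6 + 1 + 2 + 7 + 5 + 9 = 30
Best route has total 21.

21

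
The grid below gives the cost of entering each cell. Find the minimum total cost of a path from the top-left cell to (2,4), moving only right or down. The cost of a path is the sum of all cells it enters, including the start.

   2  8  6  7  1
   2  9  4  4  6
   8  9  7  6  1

28

Path r0c0 r1c0 r1c1 r1c2 r1c3 r1c4 r2c4: 2 + 2 + 9 + 4 + 4 + 6 + 1 = 28.
For comparison, the top-then-right route costs 31.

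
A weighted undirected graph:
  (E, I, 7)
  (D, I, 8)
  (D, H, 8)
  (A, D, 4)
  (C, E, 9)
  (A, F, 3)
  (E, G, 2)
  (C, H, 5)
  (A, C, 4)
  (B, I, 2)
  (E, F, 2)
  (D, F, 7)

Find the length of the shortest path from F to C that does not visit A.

Some routes from F to C avoiding A:
F-E-I-D-H-C: 2 + 7 + 8 + 8 + 5 = 30
F-D-H-C: 7 + 8 + 5 = 20
F-E-C: 2 + 9 = 11
Shortest: 11.

11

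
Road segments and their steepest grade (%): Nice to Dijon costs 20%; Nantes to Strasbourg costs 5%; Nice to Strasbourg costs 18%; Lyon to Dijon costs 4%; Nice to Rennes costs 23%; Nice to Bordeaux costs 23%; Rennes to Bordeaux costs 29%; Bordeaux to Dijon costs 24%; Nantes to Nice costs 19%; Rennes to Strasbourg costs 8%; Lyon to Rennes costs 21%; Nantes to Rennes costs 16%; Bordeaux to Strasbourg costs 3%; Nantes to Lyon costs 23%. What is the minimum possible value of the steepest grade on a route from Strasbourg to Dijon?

20

Checking several routes:
Strasbourg → Rennes → Nantes → Nice → Dijon: max(8, 16, 19, 20) = 20
Strasbourg → Nantes → Nice → Dijon: max(5, 19, 20) = 20
Strasbourg → Nice → Dijon: max(18, 20) = 20
Strasbourg → Rennes → Lyon → Dijon: max(8, 21, 4) = 21
Smallest bottleneck: 20%.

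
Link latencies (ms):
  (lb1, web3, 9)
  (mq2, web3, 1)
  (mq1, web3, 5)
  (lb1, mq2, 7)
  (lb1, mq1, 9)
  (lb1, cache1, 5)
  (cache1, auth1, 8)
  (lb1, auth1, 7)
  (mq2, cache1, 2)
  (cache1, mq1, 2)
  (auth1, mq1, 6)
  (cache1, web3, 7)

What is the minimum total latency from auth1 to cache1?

8

Some routes from auth1 to cache1:
auth1→lb1→mq2→cache1: 7 + 7 + 2 = 16
auth1→mq1→web3→mq2→cache1: 6 + 5 + 1 + 2 = 14
auth1→lb1→cache1: 7 + 5 = 12
auth1→mq1→cache1: 6 + 2 = 8
auth1→cache1: 8
auth1→lb1→mq1→cache1: 7 + 9 + 2 = 18
The minimum is 8 ms.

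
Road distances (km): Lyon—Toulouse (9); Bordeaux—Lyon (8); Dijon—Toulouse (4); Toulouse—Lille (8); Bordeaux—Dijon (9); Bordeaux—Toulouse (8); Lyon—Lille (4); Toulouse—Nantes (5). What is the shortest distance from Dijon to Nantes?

Paths from Dijon to Nantes:
Dijon -> Bordeaux -> Lyon -> Toulouse -> Nantes: 9 + 8 + 9 + 5 = 31
Dijon -> Bordeaux -> Toulouse -> Nantes: 9 + 8 + 5 = 22
Dijon -> Toulouse -> Nantes: 4 + 5 = 9
Dijon -> Bordeaux -> Lyon -> Lille -> Toulouse -> Nantes: 9 + 8 + 4 + 8 + 5 = 34
The minimum is 9 km.

9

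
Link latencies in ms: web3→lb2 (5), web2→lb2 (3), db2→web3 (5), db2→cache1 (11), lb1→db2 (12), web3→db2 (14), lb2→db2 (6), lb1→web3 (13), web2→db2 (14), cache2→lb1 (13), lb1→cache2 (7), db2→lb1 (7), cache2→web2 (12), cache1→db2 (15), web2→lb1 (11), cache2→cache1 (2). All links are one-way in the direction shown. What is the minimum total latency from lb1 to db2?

Comparing a few candidate routes:
lb1 → web3 → lb2 → db2: 13 + 5 + 6 = 24
lb1 → db2: 12
lb1 → cache2 → cache1 → db2: 7 + 2 + 15 = 24
Best route has total 12 ms.

12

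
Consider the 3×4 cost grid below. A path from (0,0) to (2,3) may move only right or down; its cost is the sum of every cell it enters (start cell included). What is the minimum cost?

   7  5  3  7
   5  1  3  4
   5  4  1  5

One optimal route is [0,0] → [0,1] → [1,1] → [1,2] → [2,2] → [2,3].
Its cost is 7 + 5 + 1 + 3 + 1 + 5 = 22.
For comparison, the top-then-right route costs 31.

22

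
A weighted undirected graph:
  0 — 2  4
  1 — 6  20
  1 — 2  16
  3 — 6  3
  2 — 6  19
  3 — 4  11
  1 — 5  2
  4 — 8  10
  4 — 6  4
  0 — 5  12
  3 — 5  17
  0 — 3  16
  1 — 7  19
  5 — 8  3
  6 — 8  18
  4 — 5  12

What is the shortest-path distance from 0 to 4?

23

Comparing a few candidate routes:
0→5→4: 12 + 12 = 24
0→2→6→4: 4 + 19 + 4 = 27
0→5→8→4: 12 + 3 + 10 = 25
0→3→6→4: 16 + 3 + 4 = 23
The minimum is 23.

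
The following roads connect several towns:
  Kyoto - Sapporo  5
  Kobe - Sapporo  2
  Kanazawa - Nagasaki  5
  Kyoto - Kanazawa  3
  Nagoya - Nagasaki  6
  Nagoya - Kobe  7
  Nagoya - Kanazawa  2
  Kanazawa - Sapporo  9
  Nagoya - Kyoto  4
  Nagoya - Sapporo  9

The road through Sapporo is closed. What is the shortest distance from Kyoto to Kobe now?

Paths from Kyoto to Kobe avoiding Sapporo:
Kyoto - Nagoya - Kobe: 4 + 7 = 11
Kyoto - Kanazawa - Nagasaki - Nagoya - Kobe: 3 + 5 + 6 + 7 = 21
Kyoto - Kanazawa - Nagoya - Kobe: 3 + 2 + 7 = 12
The minimum is 11.

11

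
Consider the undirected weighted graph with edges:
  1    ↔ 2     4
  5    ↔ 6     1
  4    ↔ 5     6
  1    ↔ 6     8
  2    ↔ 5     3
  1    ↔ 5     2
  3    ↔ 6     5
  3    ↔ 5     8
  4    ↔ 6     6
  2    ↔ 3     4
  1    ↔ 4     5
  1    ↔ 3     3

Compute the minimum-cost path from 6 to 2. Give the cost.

4

A few of the 6→2 routes:
6→5→1→3→2: 1 + 2 + 3 + 4 = 10
6→5→1→2: 1 + 2 + 4 = 7
6→1→2: 8 + 4 = 12
6→3→1→2: 5 + 3 + 4 = 12
6→5→2: 1 + 3 = 4
6→3→2: 5 + 4 = 9
Best route has total 4.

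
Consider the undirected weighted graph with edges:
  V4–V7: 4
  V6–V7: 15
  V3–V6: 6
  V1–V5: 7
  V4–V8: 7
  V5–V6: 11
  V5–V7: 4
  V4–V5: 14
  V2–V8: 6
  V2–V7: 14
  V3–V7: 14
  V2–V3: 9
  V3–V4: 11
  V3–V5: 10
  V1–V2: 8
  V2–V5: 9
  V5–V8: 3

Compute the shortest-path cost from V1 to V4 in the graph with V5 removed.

Checking several routes:
V1 → V2 → V3 → V4: 8 + 9 + 11 = 28
V1 → V2 → V8 → V4: 8 + 6 + 7 = 21
V1 → V2 → V3 → V7 → V4: 8 + 9 + 14 + 4 = 35
V1 → V2 → V7 → V4: 8 + 14 + 4 = 26
Best route has total 21.

21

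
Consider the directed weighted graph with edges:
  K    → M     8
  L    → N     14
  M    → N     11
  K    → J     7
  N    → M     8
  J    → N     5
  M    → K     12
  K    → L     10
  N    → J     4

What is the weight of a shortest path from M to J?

15

Candidate routes:
M→N→J: 11 + 4 = 15
M→K→J: 12 + 7 = 19
M→K→L→N→J: 12 + 10 + 14 + 4 = 40
Shortest: 15.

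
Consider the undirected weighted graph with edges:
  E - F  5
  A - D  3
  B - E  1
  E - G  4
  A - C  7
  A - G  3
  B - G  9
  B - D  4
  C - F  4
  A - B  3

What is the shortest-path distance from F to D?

10

Checking several routes:
F→E→G→A→B→D: 5 + 4 + 3 + 3 + 4 = 19
F→C→A→B→D: 4 + 7 + 3 + 4 = 18
F→E→B→D: 5 + 1 + 4 = 10
F→E→G→A→D: 5 + 4 + 3 + 3 = 15
F→C→A→D: 4 + 7 + 3 = 14
F→E→B→A→D: 5 + 1 + 3 + 3 = 12
Best route has total 10.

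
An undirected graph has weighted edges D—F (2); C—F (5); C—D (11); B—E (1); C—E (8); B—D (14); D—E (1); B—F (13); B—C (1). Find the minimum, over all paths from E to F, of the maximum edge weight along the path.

A few of the E→F routes:
E → D → F: max(1, 2) = 2
E → D → C → F: max(1, 11, 5) = 11
E → B → C → F: max(1, 1, 5) = 5
E → C → F: max(8, 5) = 8
Best route has worst link 2.

2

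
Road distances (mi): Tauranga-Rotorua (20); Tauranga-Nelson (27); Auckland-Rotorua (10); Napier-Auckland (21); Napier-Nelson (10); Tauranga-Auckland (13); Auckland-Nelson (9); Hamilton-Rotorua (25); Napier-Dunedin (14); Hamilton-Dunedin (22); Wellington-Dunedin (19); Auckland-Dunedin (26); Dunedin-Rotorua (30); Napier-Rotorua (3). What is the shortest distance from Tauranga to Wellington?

56

Some routes from Tauranga to Wellington:
Tauranga - Auckland - Rotorua - Napier - Dunedin - Wellington: 13 + 10 + 3 + 14 + 19 = 59
Tauranga - Auckland - Nelson - Napier - Dunedin - Wellington: 13 + 9 + 10 + 14 + 19 = 65
Tauranga - Auckland - Napier - Dunedin - Wellington: 13 + 21 + 14 + 19 = 67
Tauranga - Auckland - Dunedin - Wellington: 13 + 26 + 19 = 58
Tauranga - Rotorua - Napier - Dunedin - Wellington: 20 + 3 + 14 + 19 = 56
Shortest: 56 mi.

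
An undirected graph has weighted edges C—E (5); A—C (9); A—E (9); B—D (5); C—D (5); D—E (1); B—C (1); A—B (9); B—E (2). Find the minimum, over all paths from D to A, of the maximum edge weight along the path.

9

A few of the D→A routes:
D-B-E-C-A: max(5, 2, 5, 9) = 9
D-E-A: max(1, 9) = 9
D-B-C-A: max(5, 1, 9) = 9
D-B-A: max(5, 9) = 9
D-B-E-A: max(5, 2, 9) = 9
D-B-C-E-A: max(5, 1, 5, 9) = 9
The minimum achievable maximum is 9.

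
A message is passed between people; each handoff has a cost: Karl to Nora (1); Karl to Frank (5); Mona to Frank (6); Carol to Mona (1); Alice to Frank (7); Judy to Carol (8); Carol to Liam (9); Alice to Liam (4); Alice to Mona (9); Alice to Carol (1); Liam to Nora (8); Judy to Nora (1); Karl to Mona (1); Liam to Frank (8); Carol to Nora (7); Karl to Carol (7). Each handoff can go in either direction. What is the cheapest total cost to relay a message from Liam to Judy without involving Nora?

13

Some routes from Liam to Judy avoiding Nora:
Liam -> Carol -> Judy: 9 + 8 = 17
Liam -> Alice -> Carol -> Judy: 4 + 1 + 8 = 13
Liam -> Alice -> Mona -> Carol -> Judy: 4 + 9 + 1 + 8 = 22
Liam -> Frank -> Mona -> Carol -> Judy: 8 + 6 + 1 + 8 = 23
Liam -> Frank -> Alice -> Carol -> Judy: 8 + 7 + 1 + 8 = 24
Liam -> Frank -> Karl -> Mona -> Carol -> Judy: 8 + 5 + 1 + 1 + 8 = 23
Best route has total 13.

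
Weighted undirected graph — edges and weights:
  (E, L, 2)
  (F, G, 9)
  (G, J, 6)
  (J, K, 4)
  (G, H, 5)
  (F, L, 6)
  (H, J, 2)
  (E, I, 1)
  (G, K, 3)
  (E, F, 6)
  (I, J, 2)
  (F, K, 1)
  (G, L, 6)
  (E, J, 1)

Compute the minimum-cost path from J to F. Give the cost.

5

Comparing a few candidate routes:
J-I-E-F: 2 + 1 + 6 = 9
J-I-E-L-F: 2 + 1 + 2 + 6 = 11
J-G-K-F: 6 + 3 + 1 = 10
J-K-F: 4 + 1 = 5
J-E-F: 1 + 6 = 7
J-E-L-F: 1 + 2 + 6 = 9
The minimum is 5.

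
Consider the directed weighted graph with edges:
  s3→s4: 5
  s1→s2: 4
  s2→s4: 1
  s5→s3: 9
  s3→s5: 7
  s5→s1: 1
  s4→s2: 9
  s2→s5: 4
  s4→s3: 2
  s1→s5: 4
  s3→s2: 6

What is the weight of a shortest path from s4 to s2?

Paths from s4 to s2:
s4 → s2: 9
s4 → s3 → s5 → s1 → s2: 2 + 7 + 1 + 4 = 14
s4 → s3 → s2: 2 + 6 = 8
The minimum is 8.

8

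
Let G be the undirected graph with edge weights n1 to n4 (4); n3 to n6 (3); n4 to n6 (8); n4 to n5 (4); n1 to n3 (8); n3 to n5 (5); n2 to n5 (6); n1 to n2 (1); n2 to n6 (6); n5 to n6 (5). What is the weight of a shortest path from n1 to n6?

Checking several routes:
n1 - n4 - n5 - n6: 4 + 4 + 5 = 13
n1 - n3 - n6: 8 + 3 = 11
n1 - n4 - n6: 4 + 8 = 12
n1 - n2 - n5 - n6: 1 + 6 + 5 = 12
n1 - n2 - n6: 1 + 6 = 7
Best route has total 7.

7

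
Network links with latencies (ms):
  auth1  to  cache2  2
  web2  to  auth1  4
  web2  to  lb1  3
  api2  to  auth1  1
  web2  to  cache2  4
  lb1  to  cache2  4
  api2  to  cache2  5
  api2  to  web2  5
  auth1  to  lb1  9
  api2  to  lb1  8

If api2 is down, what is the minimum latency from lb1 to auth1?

Routes from lb1 to auth1 avoiding api2:
lb1 -> cache2 -> auth1: 4 + 2 = 6
lb1 -> web2 -> auth1: 3 + 4 = 7
lb1 -> web2 -> cache2 -> auth1: 3 + 4 + 2 = 9
lb1 -> auth1: 9
lb1 -> cache2 -> web2 -> auth1: 4 + 4 + 4 = 12
The minimum is 6 ms.

6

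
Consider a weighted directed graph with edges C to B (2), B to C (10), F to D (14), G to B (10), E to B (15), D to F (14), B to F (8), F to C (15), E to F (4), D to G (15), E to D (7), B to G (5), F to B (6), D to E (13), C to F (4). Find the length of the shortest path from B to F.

8

Candidate routes:
B-F: 8
B-C-F: 10 + 4 = 14
The minimum is 8.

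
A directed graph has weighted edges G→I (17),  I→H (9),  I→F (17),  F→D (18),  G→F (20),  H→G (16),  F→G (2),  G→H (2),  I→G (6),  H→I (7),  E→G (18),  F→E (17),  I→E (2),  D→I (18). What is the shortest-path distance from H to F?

Candidate routes:
H - I - F: 7 + 17 = 24
H - I - E - G - F: 7 + 2 + 18 + 20 = 47
H - G - I - F: 16 + 17 + 17 = 50
H - I - G - F: 7 + 6 + 20 = 33
H - G - F: 16 + 20 = 36
The minimum is 24.

24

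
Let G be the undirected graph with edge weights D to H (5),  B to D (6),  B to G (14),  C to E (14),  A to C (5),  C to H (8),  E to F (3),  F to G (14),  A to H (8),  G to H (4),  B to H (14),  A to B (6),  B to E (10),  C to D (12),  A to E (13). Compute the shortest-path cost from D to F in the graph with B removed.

A few of the D→F routes:
D -> C -> E -> F: 12 + 14 + 3 = 29
D -> H -> G -> F: 5 + 4 + 14 = 23
D -> H -> C -> E -> F: 5 + 8 + 14 + 3 = 30
D -> H -> A -> E -> F: 5 + 8 + 13 + 3 = 29
D -> H -> C -> A -> E -> F: 5 + 8 + 5 + 13 + 3 = 34
D -> C -> A -> E -> F: 12 + 5 + 13 + 3 = 33
Shortest: 23.

23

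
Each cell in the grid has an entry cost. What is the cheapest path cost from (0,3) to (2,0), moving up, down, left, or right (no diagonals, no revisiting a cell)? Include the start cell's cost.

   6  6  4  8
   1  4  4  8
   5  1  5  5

Best path: (0,3) -> (0,2) -> (1,2) -> (1,1) -> (1,0) -> (2,0)
Cost: 8 + 4 + 4 + 4 + 1 + 5 = 26

26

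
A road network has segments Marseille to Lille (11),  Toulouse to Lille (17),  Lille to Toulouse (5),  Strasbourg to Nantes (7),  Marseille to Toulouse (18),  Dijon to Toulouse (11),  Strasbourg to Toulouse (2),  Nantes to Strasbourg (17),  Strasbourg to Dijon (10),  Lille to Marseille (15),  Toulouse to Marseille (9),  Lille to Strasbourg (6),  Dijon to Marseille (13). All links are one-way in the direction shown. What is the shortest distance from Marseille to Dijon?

Paths from Marseille to Dijon:
Marseille → Lille → Strasbourg → Dijon: 11 + 6 + 10 = 27
Marseille → Toulouse → Lille → Strasbourg → Dijon: 18 + 17 + 6 + 10 = 51
Best route has total 27.

27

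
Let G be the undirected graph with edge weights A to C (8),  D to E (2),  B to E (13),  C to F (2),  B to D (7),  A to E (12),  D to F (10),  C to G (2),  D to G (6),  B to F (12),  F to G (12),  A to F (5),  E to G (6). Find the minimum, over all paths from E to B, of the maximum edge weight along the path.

7

A few of the E→B routes:
E→D→B: max(2, 7) = 7
E→G→C→F→D→B: max(6, 2, 2, 10, 7) = 10
E→G→D→B: max(6, 6, 7) = 7
E→G→C→A→F→D→B: max(6, 2, 8, 5, 10, 7) = 10
E→A→C→F→G→D→B: max(12, 8, 2, 12, 6, 7) = 12
Best route has worst link 7.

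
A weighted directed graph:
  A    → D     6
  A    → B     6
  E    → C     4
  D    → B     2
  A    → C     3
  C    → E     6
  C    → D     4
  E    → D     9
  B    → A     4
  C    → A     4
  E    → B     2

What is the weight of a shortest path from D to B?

Routes from D to B:
D→B: 2
Best route has total 2.

2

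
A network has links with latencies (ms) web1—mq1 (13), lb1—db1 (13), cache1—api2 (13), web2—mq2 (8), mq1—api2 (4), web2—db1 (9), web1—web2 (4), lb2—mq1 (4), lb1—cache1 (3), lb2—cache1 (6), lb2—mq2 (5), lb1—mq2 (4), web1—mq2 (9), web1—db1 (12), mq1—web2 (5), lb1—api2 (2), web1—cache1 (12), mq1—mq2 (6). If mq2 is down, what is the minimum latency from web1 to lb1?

Some routes from web1 to lb1 avoiding mq2:
web1 -> cache1 -> lb1: 12 + 3 = 15
web1 -> mq1 -> api2 -> lb1: 13 + 4 + 2 = 19
web1 -> web2 -> mq1 -> api2 -> lb1: 4 + 5 + 4 + 2 = 15
The minimum is 15 ms.

15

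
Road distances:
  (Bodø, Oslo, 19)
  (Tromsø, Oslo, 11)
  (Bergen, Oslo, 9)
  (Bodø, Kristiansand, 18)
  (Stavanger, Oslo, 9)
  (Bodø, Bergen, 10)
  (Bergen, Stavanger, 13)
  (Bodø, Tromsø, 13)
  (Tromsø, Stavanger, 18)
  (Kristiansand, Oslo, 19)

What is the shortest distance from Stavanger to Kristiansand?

28

Comparing a few candidate routes:
Stavanger-Oslo-Bodø-Kristiansand: 9 + 19 + 18 = 46
Stavanger-Oslo-Kristiansand: 9 + 19 = 28
Stavanger-Bergen-Oslo-Kristiansand: 13 + 9 + 19 = 41
Stavanger-Bergen-Bodø-Kristiansand: 13 + 10 + 18 = 41
Stavanger-Oslo-Bergen-Bodø-Kristiansand: 9 + 9 + 10 + 18 = 46
Shortest: 28.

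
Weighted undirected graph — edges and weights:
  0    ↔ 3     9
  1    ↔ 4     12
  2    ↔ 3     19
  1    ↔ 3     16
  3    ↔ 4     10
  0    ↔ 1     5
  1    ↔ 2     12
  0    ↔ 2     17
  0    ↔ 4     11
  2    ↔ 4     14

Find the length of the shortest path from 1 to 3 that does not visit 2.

Candidate routes:
1 → 4 → 3: 12 + 10 = 22
1 → 3: 16
1 → 4 → 0 → 3: 12 + 11 + 9 = 32
1 → 0 → 3: 5 + 9 = 14
1 → 0 → 4 → 3: 5 + 11 + 10 = 26
Best route has total 14.

14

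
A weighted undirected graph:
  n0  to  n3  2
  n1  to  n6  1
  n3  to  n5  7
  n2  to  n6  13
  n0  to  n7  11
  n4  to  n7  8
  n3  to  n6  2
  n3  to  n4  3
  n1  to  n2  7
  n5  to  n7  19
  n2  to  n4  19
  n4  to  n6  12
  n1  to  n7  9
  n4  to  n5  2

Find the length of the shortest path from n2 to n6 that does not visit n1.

Some routes from n2 to n6 avoiding n1:
n2 -> n4 -> n5 -> n3 -> n6: 19 + 2 + 7 + 2 = 30
n2 -> n6: 13
n2 -> n4 -> n3 -> n6: 19 + 3 + 2 = 24
The minimum is 13.

13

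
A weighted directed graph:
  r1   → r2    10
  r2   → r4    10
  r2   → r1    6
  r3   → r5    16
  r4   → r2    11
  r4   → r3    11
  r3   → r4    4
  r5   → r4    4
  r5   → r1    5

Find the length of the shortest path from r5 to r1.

Candidate routes:
r5→r1: 5
r5→r4→r2→r1: 4 + 11 + 6 = 21
Shortest: 5.

5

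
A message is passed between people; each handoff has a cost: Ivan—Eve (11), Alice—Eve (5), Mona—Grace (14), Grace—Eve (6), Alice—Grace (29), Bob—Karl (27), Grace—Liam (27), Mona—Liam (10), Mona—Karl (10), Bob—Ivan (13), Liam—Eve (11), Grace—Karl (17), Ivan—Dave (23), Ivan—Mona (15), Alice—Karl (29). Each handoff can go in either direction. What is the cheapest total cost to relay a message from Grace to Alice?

Checking several routes:
Grace -> Eve -> Alice: 6 + 5 = 11
Grace -> Mona -> Ivan -> Eve -> Alice: 14 + 15 + 11 + 5 = 45
Grace -> Mona -> Liam -> Eve -> Alice: 14 + 10 + 11 + 5 = 40
Grace -> Alice: 29
Grace -> Liam -> Eve -> Alice: 27 + 11 + 5 = 43
Grace -> Karl -> Alice: 17 + 29 = 46
Shortest: 11.

11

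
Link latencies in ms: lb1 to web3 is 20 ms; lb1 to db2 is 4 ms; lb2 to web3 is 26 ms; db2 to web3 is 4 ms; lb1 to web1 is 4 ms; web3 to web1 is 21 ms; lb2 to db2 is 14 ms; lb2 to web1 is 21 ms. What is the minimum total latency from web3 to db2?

4

A few of the web3→db2 routes:
web3-lb2-web1-lb1-db2: 26 + 21 + 4 + 4 = 55
web3-lb1-db2: 20 + 4 = 24
web3-lb2-db2: 26 + 14 = 40
web3-db2: 4
web3-web1-lb1-db2: 21 + 4 + 4 = 29
Shortest: 4 ms.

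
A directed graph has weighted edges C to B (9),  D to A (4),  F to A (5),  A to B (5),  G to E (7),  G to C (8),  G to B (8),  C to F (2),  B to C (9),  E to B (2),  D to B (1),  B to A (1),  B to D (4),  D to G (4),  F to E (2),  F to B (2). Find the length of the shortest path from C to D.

8

Candidate routes:
C→F→B→D: 2 + 2 + 4 = 8
C→B→D: 9 + 4 = 13
C→F→A→B→D: 2 + 5 + 5 + 4 = 16
C→F→E→B→D: 2 + 2 + 2 + 4 = 10
Shortest: 8.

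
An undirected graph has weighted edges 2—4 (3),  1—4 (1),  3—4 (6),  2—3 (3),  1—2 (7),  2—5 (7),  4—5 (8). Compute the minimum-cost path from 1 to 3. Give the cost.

7

Checking several routes:
1-4-3: 1 + 6 = 7
1-2-4-3: 7 + 3 + 6 = 16
1-4-2-3: 1 + 3 + 3 = 7
1-2-3: 7 + 3 = 10
The minimum is 7.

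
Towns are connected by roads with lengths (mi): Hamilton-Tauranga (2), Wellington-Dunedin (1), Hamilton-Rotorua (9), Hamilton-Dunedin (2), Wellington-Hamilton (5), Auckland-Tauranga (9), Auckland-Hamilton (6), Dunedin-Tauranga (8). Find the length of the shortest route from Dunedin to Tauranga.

4

A few of the Dunedin→Tauranga routes:
Dunedin - Hamilton - Auckland - Tauranga: 2 + 6 + 9 = 17
Dunedin - Hamilton - Tauranga: 2 + 2 = 4
Dunedin - Wellington - Hamilton - Tauranga: 1 + 5 + 2 = 8
Dunedin - Tauranga: 8
Shortest: 4 mi.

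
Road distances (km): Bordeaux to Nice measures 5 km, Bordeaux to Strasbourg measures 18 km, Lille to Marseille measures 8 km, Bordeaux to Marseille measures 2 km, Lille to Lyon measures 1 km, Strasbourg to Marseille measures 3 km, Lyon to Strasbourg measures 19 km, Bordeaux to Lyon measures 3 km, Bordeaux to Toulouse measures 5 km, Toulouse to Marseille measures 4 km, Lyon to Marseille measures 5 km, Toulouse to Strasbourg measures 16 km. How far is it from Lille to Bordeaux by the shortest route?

A few of the Lille→Bordeaux routes:
Lille - Lyon - Bordeaux: 1 + 3 = 4
Lille - Lyon - Marseille - Toulouse - Bordeaux: 1 + 5 + 4 + 5 = 15
Lille - Lyon - Marseille - Bordeaux: 1 + 5 + 2 = 8
Lille - Marseille - Toulouse - Bordeaux: 8 + 4 + 5 = 17
Lille - Marseille - Bordeaux: 8 + 2 = 10
Lille - Marseille - Lyon - Bordeaux: 8 + 5 + 3 = 16
Shortest: 4 km.

4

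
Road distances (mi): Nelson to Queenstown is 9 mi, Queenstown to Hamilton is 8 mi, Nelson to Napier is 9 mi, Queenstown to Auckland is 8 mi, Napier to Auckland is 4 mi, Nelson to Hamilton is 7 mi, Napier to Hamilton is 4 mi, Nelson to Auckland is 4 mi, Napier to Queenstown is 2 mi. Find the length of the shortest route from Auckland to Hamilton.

8

A few of the Auckland→Hamilton routes:
Auckland → Nelson → Hamilton: 4 + 7 = 11
Auckland → Napier → Hamilton: 4 + 4 = 8
Auckland → Queenstown → Napier → Hamilton: 8 + 2 + 4 = 14
Shortest: 8 mi.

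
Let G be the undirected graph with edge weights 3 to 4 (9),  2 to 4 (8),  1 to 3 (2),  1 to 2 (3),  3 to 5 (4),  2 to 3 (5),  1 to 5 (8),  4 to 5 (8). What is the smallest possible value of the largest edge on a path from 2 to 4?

8

Comparing a few candidate routes:
2 → 4: max(8) = 8
2 → 3 → 5 → 4: max(5, 4, 8) = 8
2 → 1 → 5 → 4: max(3, 8, 8) = 8
2 → 3 → 1 → 5 → 4: max(5, 2, 8, 8) = 8
2 → 1 → 3 → 5 → 4: max(3, 2, 4, 8) = 8
2 → 3 → 4: max(5, 9) = 9
The minimum achievable maximum is 8.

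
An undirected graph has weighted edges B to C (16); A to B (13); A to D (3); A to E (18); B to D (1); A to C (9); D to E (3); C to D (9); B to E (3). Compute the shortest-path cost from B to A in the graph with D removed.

13

Routes from B to A avoiding D:
B→A: 13
B→C→A: 16 + 9 = 25
B→E→A: 3 + 18 = 21
Best route has total 13.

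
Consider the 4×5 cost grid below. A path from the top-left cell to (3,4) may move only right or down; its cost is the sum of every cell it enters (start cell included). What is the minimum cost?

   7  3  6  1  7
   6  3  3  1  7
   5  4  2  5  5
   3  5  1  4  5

Take [0,0] [0,1] [1,1] [1,2] [2,2] [3,2] [3,3] [3,4] for a total of 7 + 3 + 3 + 3 + 2 + 1 + 4 + 5 = 28.
For comparison, the top-then-right route costs 41.

28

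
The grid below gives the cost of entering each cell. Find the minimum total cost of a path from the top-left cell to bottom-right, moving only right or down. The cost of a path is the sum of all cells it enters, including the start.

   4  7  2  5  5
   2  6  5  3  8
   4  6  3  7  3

29

Take [0,0] [1,0] [2,0] [2,1] [2,2] [2,3] [2,4] for a total of 4 + 2 + 4 + 6 + 3 + 7 + 3 = 29.
For comparison, the top-then-right route costs 34.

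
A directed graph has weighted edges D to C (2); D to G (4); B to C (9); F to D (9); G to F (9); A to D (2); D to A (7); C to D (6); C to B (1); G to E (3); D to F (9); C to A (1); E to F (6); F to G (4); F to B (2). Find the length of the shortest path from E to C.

17

Routes from E to C:
E -> F -> D -> C: 6 + 9 + 2 = 17
E -> F -> B -> C: 6 + 2 + 9 = 17
Shortest: 17.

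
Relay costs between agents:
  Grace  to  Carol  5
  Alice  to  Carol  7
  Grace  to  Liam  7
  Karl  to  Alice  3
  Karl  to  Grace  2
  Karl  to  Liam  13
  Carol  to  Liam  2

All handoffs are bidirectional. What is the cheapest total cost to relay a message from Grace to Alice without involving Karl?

12

Paths from Grace to Alice avoiding Karl:
Grace-Carol-Alice: 5 + 7 = 12
Grace-Liam-Carol-Alice: 7 + 2 + 7 = 16
Shortest: 12.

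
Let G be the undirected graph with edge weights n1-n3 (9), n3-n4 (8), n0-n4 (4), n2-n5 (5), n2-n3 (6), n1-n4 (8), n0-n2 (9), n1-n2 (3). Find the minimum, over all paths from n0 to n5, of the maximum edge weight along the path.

8

Paths from n0 to n5:
n0→n4→n1→n2→n5: max(4, 8, 3, 5) = 8
n0→n4→n3→n1→n2→n5: max(4, 8, 9, 3, 5) = 9
n0→n4→n3→n2→n5: max(4, 8, 6, 5) = 8
n0→n4→n1→n3→n2→n5: max(4, 8, 9, 6, 5) = 9
n0→n2→n5: max(9, 5) = 9
Smallest bottleneck: 8.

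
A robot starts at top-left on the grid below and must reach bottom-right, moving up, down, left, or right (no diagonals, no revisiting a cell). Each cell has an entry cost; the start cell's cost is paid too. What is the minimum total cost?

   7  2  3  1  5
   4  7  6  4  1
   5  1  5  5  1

Take [0,0]→[0,1]→[0,2]→[0,3]→[1,3]→[1,4]→[2,4] for a total of 7 + 2 + 3 + 1 + 4 + 1 + 1 = 19.

19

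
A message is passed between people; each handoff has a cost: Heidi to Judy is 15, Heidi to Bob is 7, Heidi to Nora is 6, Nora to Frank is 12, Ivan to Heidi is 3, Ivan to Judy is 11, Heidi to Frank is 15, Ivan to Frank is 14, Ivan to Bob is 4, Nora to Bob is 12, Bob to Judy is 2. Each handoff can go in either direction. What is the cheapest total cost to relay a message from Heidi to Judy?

Checking several routes:
Heidi → Judy: 15
Heidi → Ivan → Judy: 3 + 11 = 14
Heidi → Bob → Judy: 7 + 2 = 9
Heidi → Ivan → Bob → Judy: 3 + 4 + 2 = 9
Shortest: 9.

9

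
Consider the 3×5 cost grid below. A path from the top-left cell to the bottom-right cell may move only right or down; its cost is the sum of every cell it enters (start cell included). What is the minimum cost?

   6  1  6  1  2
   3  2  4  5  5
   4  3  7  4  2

23

Path (0,0) (0,1) (0,2) (0,3) (0,4) (1,4) (2,4): 6 + 1 + 6 + 1 + 2 + 5 + 2 = 23.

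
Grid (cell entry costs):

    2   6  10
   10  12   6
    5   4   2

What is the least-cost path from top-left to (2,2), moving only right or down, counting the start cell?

23

Cheapest: (0,0) (1,0) (2,0) (2,1) (2,2)
  2 + 10 + 5 + 4 + 2 = 23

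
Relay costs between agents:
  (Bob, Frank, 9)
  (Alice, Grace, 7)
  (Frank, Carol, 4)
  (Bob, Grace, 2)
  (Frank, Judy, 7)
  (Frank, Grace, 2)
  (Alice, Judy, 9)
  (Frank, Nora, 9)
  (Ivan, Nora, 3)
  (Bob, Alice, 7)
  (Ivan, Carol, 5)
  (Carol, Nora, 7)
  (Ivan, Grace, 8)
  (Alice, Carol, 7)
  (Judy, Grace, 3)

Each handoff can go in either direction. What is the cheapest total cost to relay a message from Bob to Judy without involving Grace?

16

A few of the Bob→Judy routes:
Bob-Alice-Carol-Frank-Judy: 7 + 7 + 4 + 7 = 25
Bob-Alice-Judy: 7 + 9 = 16
Bob-Frank-Judy: 9 + 7 = 16
The minimum is 16.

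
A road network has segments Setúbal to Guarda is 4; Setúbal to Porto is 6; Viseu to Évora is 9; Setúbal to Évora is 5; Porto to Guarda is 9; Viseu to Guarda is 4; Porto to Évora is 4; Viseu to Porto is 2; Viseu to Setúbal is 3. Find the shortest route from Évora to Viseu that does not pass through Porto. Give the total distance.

8

Routes from Évora to Viseu avoiding Porto:
Évora - Viseu: 9
Évora - Setúbal - Viseu: 5 + 3 = 8
Évora - Setúbal - Guarda - Viseu: 5 + 4 + 4 = 13
The minimum is 8.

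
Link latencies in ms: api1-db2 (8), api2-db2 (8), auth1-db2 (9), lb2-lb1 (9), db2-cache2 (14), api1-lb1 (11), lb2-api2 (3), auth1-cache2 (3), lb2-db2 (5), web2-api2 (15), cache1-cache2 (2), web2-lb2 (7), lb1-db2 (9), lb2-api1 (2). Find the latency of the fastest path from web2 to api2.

10

Checking several routes:
web2→lb2→db2→api2: 7 + 5 + 8 = 20
web2→lb2→api2: 7 + 3 = 10
web2→lb2→api1→db2→api2: 7 + 2 + 8 + 8 = 25
web2→lb2→lb1→db2→api2: 7 + 9 + 9 + 8 = 33
web2→api2: 15
web2→lb2→api1→lb1→db2→api2: 7 + 2 + 11 + 9 + 8 = 37
Best route has total 10 ms.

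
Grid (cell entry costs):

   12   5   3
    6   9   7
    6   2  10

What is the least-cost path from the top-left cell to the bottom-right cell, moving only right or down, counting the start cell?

36

Cheapest: [0,0] -> [1,0] -> [2,0] -> [2,1] -> [2,2]
  12 + 6 + 6 + 2 + 10 = 36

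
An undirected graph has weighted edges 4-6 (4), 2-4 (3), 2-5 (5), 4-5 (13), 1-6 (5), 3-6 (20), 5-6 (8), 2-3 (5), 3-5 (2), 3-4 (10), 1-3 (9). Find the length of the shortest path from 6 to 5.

8

Comparing a few candidate routes:
6→1→3→5: 5 + 9 + 2 = 16
6→5: 8
6→4→3→5: 4 + 10 + 2 = 16
6→4→2→5: 4 + 3 + 5 = 12
6→4→2→3→5: 4 + 3 + 5 + 2 = 14
6→4→5: 4 + 13 = 17
Best route has total 8.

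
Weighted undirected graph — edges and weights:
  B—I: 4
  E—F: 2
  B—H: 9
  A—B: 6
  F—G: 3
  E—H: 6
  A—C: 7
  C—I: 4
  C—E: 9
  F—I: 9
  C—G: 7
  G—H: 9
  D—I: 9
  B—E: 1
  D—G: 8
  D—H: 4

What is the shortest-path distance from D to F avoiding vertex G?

12

Some routes from D to F avoiding G:
D - H - E - F: 4 + 6 + 2 = 12
D - I - B - E - F: 9 + 4 + 1 + 2 = 16
D - H - B - E - F: 4 + 9 + 1 + 2 = 16
Shortest: 12.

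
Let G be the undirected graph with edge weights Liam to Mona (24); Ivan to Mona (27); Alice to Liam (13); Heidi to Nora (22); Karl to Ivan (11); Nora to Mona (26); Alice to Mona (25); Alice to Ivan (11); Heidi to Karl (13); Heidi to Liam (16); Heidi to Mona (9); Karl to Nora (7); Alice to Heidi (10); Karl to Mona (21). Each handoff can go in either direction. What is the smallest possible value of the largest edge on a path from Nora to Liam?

Comparing a few candidate routes:
Nora→Karl→Heidi→Alice→Liam: max(7, 13, 10, 13) = 13
Nora→Karl→Ivan→Alice→Liam: max(7, 11, 11, 13) = 13
Nora→Karl→Ivan→Alice→Heidi→Liam: max(7, 11, 11, 10, 16) = 16
Best route has worst link 13.

13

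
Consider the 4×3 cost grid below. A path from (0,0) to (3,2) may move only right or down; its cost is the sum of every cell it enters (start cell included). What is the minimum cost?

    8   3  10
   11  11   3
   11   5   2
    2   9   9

Best path: [0,0]→[0,1]→[0,2]→[1,2]→[2,2]→[3,2]
Cost: 8 + 3 + 10 + 3 + 2 + 9 = 35

35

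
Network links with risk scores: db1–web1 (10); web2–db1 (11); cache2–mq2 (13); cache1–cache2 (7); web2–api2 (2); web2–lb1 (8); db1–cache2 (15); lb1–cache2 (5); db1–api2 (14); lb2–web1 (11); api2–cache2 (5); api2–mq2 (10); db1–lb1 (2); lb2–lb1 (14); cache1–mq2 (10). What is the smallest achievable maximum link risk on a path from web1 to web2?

Some routes from web1 to web2:
web1-db1-lb1-cache2-api2-web2: max(10, 2, 5, 5, 2) = 10
web1-db1-lb1-cache2-mq2-api2-web2: max(10, 2, 5, 13, 10, 2) = 13
web1-db1-lb1-cache2-cache1-mq2-api2-web2: max(10, 2, 5, 7, 10, 10, 2) = 10
web1-db1-api2-cache2-lb1-web2: max(10, 14, 5, 5, 8) = 14
web1-db1-web2: max(10, 11) = 11
web1-db1-lb1-web2: max(10, 2, 8) = 10
Smallest bottleneck: 10.

10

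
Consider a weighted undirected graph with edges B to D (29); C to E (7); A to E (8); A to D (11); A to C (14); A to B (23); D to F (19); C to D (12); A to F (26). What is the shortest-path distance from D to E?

19

Checking several routes:
D → C → E: 12 + 7 = 19
D → A → C → E: 11 + 14 + 7 = 32
D → A → E: 11 + 8 = 19
Best route has total 19.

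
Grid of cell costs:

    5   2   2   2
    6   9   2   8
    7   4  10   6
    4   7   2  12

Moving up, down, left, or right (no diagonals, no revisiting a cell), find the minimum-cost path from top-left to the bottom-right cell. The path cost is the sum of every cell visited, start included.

Take [0,0] [0,1] [0,2] [1,2] [2,2] [3,2] [3,3] for a total of 5 + 2 + 2 + 2 + 10 + 2 + 12 = 35.

35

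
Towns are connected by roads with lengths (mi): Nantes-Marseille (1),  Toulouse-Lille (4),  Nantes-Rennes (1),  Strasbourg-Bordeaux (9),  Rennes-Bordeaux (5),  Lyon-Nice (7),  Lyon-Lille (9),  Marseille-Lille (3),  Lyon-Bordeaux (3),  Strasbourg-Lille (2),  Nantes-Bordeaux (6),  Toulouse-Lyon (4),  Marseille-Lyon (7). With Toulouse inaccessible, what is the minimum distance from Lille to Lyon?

Comparing a few candidate routes:
Lille-Strasbourg-Bordeaux-Lyon: 2 + 9 + 3 = 14
Lille-Marseille-Nantes-Rennes-Bordeaux-Lyon: 3 + 1 + 1 + 5 + 3 = 13
Lille-Marseille-Lyon: 3 + 7 = 10
Lille-Marseille-Nantes-Bordeaux-Lyon: 3 + 1 + 6 + 3 = 13
Lille-Lyon: 9
Shortest: 9 mi.

9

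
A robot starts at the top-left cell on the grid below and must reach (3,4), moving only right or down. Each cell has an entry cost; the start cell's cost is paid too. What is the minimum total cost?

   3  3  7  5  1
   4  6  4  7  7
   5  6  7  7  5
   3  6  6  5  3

34

Take (0,0) → (0,1) → (0,2) → (0,3) → (0,4) → (1,4) → (2,4) → (3,4) for a total of 3 + 3 + 7 + 5 + 1 + 7 + 5 + 3 = 34.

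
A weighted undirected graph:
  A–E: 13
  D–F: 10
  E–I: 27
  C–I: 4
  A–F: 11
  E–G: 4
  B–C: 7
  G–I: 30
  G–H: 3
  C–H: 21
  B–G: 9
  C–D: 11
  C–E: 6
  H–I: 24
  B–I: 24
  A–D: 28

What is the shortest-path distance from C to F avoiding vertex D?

30

A few of the C→F routes:
C → I → G → E → A → F: 4 + 30 + 4 + 13 + 11 = 62
C → B → G → E → A → F: 7 + 9 + 4 + 13 + 11 = 44
C → H → G → E → A → F: 21 + 3 + 4 + 13 + 11 = 52
C → I → E → A → F: 4 + 27 + 13 + 11 = 55
C → E → A → F: 6 + 13 + 11 = 30
C → I → H → G → E → A → F: 4 + 24 + 3 + 4 + 13 + 11 = 59
The minimum is 30.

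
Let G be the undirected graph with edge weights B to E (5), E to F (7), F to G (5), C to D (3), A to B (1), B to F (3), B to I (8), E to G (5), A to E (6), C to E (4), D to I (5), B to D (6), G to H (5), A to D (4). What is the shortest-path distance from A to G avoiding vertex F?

11

A few of the A→G routes:
A -> E -> G: 6 + 5 = 11
A -> D -> C -> E -> G: 4 + 3 + 4 + 5 = 16
A -> B -> D -> C -> E -> G: 1 + 6 + 3 + 4 + 5 = 19
A -> B -> E -> G: 1 + 5 + 5 = 11
The minimum is 11.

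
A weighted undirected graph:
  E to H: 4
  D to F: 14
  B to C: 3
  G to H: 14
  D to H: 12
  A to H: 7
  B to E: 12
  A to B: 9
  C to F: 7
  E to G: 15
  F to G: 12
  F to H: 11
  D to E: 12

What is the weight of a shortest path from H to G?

Checking several routes:
H→E→G: 4 + 15 = 19
H→G: 14
H→F→G: 11 + 12 = 23
The minimum is 14.

14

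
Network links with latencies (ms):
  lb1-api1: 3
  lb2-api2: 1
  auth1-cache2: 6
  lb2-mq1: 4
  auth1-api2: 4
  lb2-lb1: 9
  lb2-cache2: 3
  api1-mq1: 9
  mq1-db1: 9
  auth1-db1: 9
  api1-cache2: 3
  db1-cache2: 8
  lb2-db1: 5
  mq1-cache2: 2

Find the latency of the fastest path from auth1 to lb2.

5

A few of the auth1→lb2 routes:
auth1 → cache2 → mq1 → lb2: 6 + 2 + 4 = 12
auth1 → db1 → cache2 → lb2: 9 + 8 + 3 = 20
auth1 → cache2 → lb2: 6 + 3 = 9
auth1 → api2 → lb2: 4 + 1 = 5
auth1 → cache2 → db1 → lb2: 6 + 8 + 5 = 19
auth1 → db1 → lb2: 9 + 5 = 14
Best route has total 5 ms.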